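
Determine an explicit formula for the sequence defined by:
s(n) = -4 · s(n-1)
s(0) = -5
Pure geometric recurrence with ratio -4.
By induction s(n) = s(0) · (-4)^n = - 5 \left(-4\right)^{n}.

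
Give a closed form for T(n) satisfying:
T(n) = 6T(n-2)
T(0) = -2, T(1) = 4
Characteristic equation: x² - 6 = 0.
Discriminant Δ = (0)² + 4·(6) = 24.
Roots r₁,₂ = (0 ± √24)/2, so r₁ = \sqrt{6}, r₂ = - \sqrt{6}.
General solution: T(n) = A·r₁^n + B·r₂^n.
From the initial conditions, A + B = -2 and r₁A + r₂B = 4.
Since r₁ - r₂ = √24: A = (4 - (-2)r₂)/√24 = -1 + \frac{\sqrt{6}}{3}, and B = -2 - A = -1 - \frac{\sqrt{6}}{3}.
So T(n) = \left(-1 + \frac{\sqrt{6}}{3}\right)\left(\sqrt{6}\right)^n + \left(-1 - \frac{\sqrt{6}}{3}\right)\left(- \sqrt{6}\right)^n.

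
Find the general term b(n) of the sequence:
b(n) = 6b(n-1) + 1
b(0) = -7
First-order linear non-homogeneous.
Homogeneous solution: b_h(n) = A·(6)^n.
Try constant particular solution b_p = K: K = 6K + 1 ⇒ K = - \frac{1}{5}.
General: b(n) = A·(6)^n - \frac{1}{5}.
Apply b(0) = -7: A - \frac{1}{5} = -7 ⇒ A = - \frac{34}{5}.
So b(n) = - \frac{34 \cdot 6^{n}}{5} - \frac{1}{5}.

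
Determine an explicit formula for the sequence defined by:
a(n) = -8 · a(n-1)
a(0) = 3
Pure geometric recurrence with ratio -8.
By induction a(n) = a(0) · (-8)^n = 3 \left(-8\right)^{n}.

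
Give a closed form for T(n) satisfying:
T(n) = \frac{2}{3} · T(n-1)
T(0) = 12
Pure geometric recurrence with ratio \frac{2}{3}.
By induction T(n) = T(0) · (\frac{2}{3})^n = 12 \left(\frac{2}{3}\right)^{n}.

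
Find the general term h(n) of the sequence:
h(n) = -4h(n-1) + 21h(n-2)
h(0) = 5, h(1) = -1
Characteristic equation: x² + 4x - 21 = 0, which factors as (x - (-7))(x - (3)) = 0.
Roots r₁ = -7, r₂ = 3 (distinct).
General solution: h(n) = A·(-7)^n + B·(3)^n.
From h(0) = 5: A + B = 5.
From h(1) = -1: -7A + 3B = -1.
Solving: A = \frac{8}{5}, B = \frac{17}{5}.
So h(n) = \frac{8 \left(-7\right)^{n}}{5} + \frac{17 \cdot 3^{n}}{5}.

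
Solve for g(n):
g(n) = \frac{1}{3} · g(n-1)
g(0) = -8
Pure geometric recurrence with ratio \frac{1}{3}.
By induction g(n) = g(0) · (\frac{1}{3})^n = - 8 \cdot 3^{- n}.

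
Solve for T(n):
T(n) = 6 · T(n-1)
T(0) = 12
Pure geometric recurrence with ratio 6.
By induction T(n) = T(0) · (6)^n = 12 \cdot 6^{n}.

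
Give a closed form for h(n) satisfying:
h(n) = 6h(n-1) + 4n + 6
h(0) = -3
First-order linear with linear forcing.
Homogeneous solution: h_h(n) = A·(6)^n.
Try particular h_p(n) = pn + q. Substituting:
  pn + q = 6(p(n-1) + q) + 4n + 6.
Matching the n-coefficient: p = 6p + 4 ⇒ p = - \frac{4}{5}.
Matching constants: q = -6p + 6q + 6 ⇒ q = - \frac{54}{25}.
General: h(n) = A·(6)^n - \frac{4 n}{5} - \frac{54}{25}.
Apply h(0) = -3: A - \frac{54}{25} = -3 ⇒ A = - \frac{21}{25}.
So h(n) = - \frac{21 \cdot 6^{n}}{25} - \frac{4 n}{5} - \frac{54}{25}.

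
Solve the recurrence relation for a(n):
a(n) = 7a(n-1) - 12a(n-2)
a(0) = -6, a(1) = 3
Characteristic equation: x² - 7x + 12 = 0, which factors as (x - (4))(x - (3)) = 0.
Roots r₁ = 4, r₂ = 3 (distinct).
General solution: a(n) = A·(4)^n + B·(3)^n.
From a(0) = -6: A + B = -6.
From a(1) = 3: 4A + 3B = 3.
Solving: A = 21, B = -27.
So a(n) = - 27 \cdot 3^{n} + 21 \cdot 4^{n}.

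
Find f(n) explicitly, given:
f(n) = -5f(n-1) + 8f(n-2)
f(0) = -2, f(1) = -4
Characteristic equation: x² + 5x - 8 = 0.
Discriminant Δ = (-5)² + 4·(8) = 57.
Roots r₁,₂ = (-5 ± √57)/2, so r₁ = - \frac{5}{2} + \frac{\sqrt{57}}{2}, r₂ = - \frac{\sqrt{57}}{2} - \frac{5}{2}.
General solution: f(n) = A·r₁^n + B·r₂^n.
From the initial conditions, A + B = -2 and r₁A + r₂B = -4.
Since r₁ - r₂ = √57: A = (-4 - (-2)r₂)/√57 = - \frac{3 \sqrt{57}}{19} - 1, and B = -2 - A = -1 + \frac{3 \sqrt{57}}{19}.
So f(n) = \left(- \frac{3 \sqrt{57}}{19} - 1\right)\left(- \frac{5}{2} + \frac{\sqrt{57}}{2}\right)^n + \left(-1 + \frac{3 \sqrt{57}}{19}\right)\left(- \frac{\sqrt{57}}{2} - \frac{5}{2}\right)^n.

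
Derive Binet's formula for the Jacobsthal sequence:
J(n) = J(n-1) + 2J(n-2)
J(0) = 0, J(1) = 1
This is the Jacobsthal sequence.
Characteristic equation: x² - x - 2 = 0; roots r₁ = 2, r₂ = -1.
General: J(n) = A·r₁^n + B·r₂^n. Solving with J(0)=0, J(1)=1 gives A = \frac{1}{3}, B = - \frac{1}{3}.
So J(n) = - \frac{\left(-1\right)^{n}}{3} + \frac{2^{n}}{3}.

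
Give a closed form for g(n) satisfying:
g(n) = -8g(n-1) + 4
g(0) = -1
First-order linear non-homogeneous.
Homogeneous solution: g_h(n) = A·(-8)^n.
Try constant particular solution g_p = K: K = -8K + 4 ⇒ K = \frac{4}{9}.
General: g(n) = A·(-8)^n + \frac{4}{9}.
Apply g(0) = -1: A + \frac{4}{9} = -1 ⇒ A = - \frac{13}{9}.
So g(n) = \frac{4}{9} - \frac{13 \left(-8\right)^{n}}{9}.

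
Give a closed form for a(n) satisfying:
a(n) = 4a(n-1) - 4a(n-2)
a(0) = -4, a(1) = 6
Characteristic equation: x² - 4x + 4 = 0, which is (x - (2))².
Repeated root r = 2.
General solution: a(n) = (A + Bn)·(2)^n.
From a(0) = -4: A = -4.
From a(1) = 6: (A + B)·(2) = 6 ⇒ B = 7.
So a(n) = \left(7 n - 4\right) \cdot (2)^n.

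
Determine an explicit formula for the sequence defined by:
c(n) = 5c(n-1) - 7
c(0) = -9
First-order linear non-homogeneous.
Homogeneous solution: c_h(n) = A·(5)^n.
Try constant particular solution c_p = K: K = 5K - 7 ⇒ K = \frac{7}{4}.
General: c(n) = A·(5)^n + \frac{7}{4}.
Apply c(0) = -9: A + \frac{7}{4} = -9 ⇒ A = - \frac{43}{4}.
So c(n) = \frac{7}{4} - \frac{43 \cdot 5^{n}}{4}.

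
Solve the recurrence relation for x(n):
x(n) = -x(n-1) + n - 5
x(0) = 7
First-order linear with linear forcing.
Homogeneous solution: x_h(n) = A·(-1)^n.
Try particular x_p(n) = pn + q. Substituting:
  pn + q = -(p(n-1) + q) + n - 5.
Matching the n-coefficient: p = -p + 1 ⇒ p = \frac{1}{2}.
Matching constants: q = p - q - 5 ⇒ q = - \frac{9}{4}.
General: x(n) = A·(-1)^n + \frac{n}{2} - \frac{9}{4}.
Apply x(0) = 7: A - \frac{9}{4} = 7 ⇒ A = \frac{37}{4}.
So x(n) = \frac{37 \left(-1\right)^{n}}{4} + \frac{n}{2} - \frac{9}{4}.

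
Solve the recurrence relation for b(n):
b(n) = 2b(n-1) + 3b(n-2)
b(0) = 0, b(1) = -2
Characteristic equation: x² - 2x - 3 = 0, which factors as (x - (3))(x - (-1)) = 0.
Roots r₁ = 3, r₂ = -1 (distinct).
General solution: b(n) = A·(3)^n + B·(-1)^n.
From b(0) = 0: A + B = 0.
From b(1) = -2: 3A - B = -2.
Solving: A = - \frac{1}{2}, B = \frac{1}{2}.
So b(n) = \frac{\left(-1\right)^{n}}{2} - \frac{3^{n}}{2}.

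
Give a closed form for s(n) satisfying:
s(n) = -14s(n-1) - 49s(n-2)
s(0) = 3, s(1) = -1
Characteristic equation: x² + 14x + 49 = 0, which is (x - (-7))².
Repeated root r = -7.
General solution: s(n) = (A + Bn)·(-7)^n.
From s(0) = 3: A = 3.
From s(1) = -1: (A + B)·(-7) = -1 ⇒ B = - \frac{20}{7}.
So s(n) = \left(3 - \frac{20 n}{7}\right) \cdot (-7)^n.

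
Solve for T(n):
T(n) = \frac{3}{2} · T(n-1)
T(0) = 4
Pure geometric recurrence with ratio \frac{3}{2}.
By induction T(n) = T(0) · (\frac{3}{2})^n = 4 \left(\frac{3}{2}\right)^{n}.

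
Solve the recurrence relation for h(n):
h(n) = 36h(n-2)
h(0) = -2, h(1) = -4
Characteristic equation: x² - 36 = 0, which factors as (x - (6))(x - (-6)) = 0.
Roots r₁ = 6, r₂ = -6 (distinct).
General solution: h(n) = A·(6)^n + B·(-6)^n.
From h(0) = -2: A + B = -2.
From h(1) = -4: 6A - 6B = -4.
Solving: A = - \frac{4}{3}, B = - \frac{2}{3}.
So h(n) = - \frac{2 \left(-6\right)^{n}}{3} - \frac{4 \cdot 6^{n}}{3}.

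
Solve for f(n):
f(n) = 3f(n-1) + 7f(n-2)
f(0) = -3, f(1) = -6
Characteristic equation: x² - 3x - 7 = 0.
Discriminant Δ = (3)² + 4·(7) = 37.
Roots r₁,₂ = (3 ± √37)/2, so r₁ = \frac{3}{2} + \frac{\sqrt{37}}{2}, r₂ = \frac{3}{2} - \frac{\sqrt{37}}{2}.
General solution: f(n) = A·r₁^n + B·r₂^n.
From the initial conditions, A + B = -3 and r₁A + r₂B = -6.
Since r₁ - r₂ = √37: A = (-6 - (-3)r₂)/√37 = - \frac{3}{2} - \frac{3 \sqrt{37}}{74}, and B = -3 - A = - \frac{3}{2} + \frac{3 \sqrt{37}}{74}.
So f(n) = \left(- \frac{3}{2} - \frac{3 \sqrt{37}}{74}\right)\left(\frac{3}{2} + \frac{\sqrt{37}}{2}\right)^n + \left(- \frac{3}{2} + \frac{3 \sqrt{37}}{74}\right)\left(\frac{3}{2} - \frac{\sqrt{37}}{2}\right)^n.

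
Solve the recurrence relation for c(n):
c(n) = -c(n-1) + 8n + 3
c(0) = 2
First-order linear with linear forcing.
Homogeneous solution: c_h(n) = A·(-1)^n.
Try particular c_p(n) = pn + q. Substituting:
  pn + q = -(p(n-1) + q) + 8n + 3.
Matching the n-coefficient: p = -p + 8 ⇒ p = 4.
Matching constants: q = p - q + 3 ⇒ q = \frac{7}{2}.
General: c(n) = A·(-1)^n + 4 n + \frac{7}{2}.
Apply c(0) = 2: A + \frac{7}{2} = 2 ⇒ A = - \frac{3}{2}.
So c(n) = - \frac{3 \left(-1\right)^{n}}{2} + 4 n + \frac{7}{2}.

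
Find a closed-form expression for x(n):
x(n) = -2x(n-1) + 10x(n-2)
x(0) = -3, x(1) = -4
Characteristic equation: x² + 2x - 10 = 0.
Discriminant Δ = (-2)² + 4·(10) = 44.
Roots r₁,₂ = (-2 ± √44)/2, so r₁ = -1 + \sqrt{11}, r₂ = - \sqrt{11} - 1.
General solution: x(n) = A·r₁^n + B·r₂^n.
From the initial conditions, A + B = -3 and r₁A + r₂B = -4.
Since r₁ - r₂ = √44: A = (-4 - (-3)r₂)/√44 = - \frac{3}{2} - \frac{7 \sqrt{11}}{22}, and B = -3 - A = - \frac{3}{2} + \frac{7 \sqrt{11}}{22}.
So x(n) = \left(- \frac{3}{2} - \frac{7 \sqrt{11}}{22}\right)\left(-1 + \sqrt{11}\right)^n + \left(- \frac{3}{2} + \frac{7 \sqrt{11}}{22}\right)\left(- \sqrt{11} - 1\right)^n.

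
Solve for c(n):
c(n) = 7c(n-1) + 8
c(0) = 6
First-order linear non-homogeneous.
Homogeneous solution: c_h(n) = A·(7)^n.
Try constant particular solution c_p = K: K = 7K + 8 ⇒ K = - \frac{4}{3}.
General: c(n) = A·(7)^n - \frac{4}{3}.
Apply c(0) = 6: A - \frac{4}{3} = 6 ⇒ A = \frac{22}{3}.
So c(n) = \frac{22 \cdot 7^{n}}{3} - \frac{4}{3}.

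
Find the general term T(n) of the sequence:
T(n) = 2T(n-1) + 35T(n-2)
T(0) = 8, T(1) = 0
Characteristic equation: x² - 2x - 35 = 0, which factors as (x - (7))(x - (-5)) = 0.
Roots r₁ = 7, r₂ = -5 (distinct).
General solution: T(n) = A·(7)^n + B·(-5)^n.
From T(0) = 8: A + B = 8.
From T(1) = 0: 7A - 5B = 0.
Solving: A = \frac{10}{3}, B = \frac{14}{3}.
So T(n) = \frac{14 \left(-5\right)^{n}}{3} + \frac{10 \cdot 7^{n}}{3}.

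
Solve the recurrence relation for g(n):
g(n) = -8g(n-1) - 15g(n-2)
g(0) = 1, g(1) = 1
Characteristic equation: x² + 8x + 15 = 0, which factors as (x - (-5))(x - (-3)) = 0.
Roots r₁ = -5, r₂ = -3 (distinct).
General solution: g(n) = A·(-5)^n + B·(-3)^n.
From g(0) = 1: A + B = 1.
From g(1) = 1: -5A - 3B = 1.
Solving: A = -2, B = 3.
So g(n) = 3 \left(-3\right)^{n} - 2 \left(-5\right)^{n}.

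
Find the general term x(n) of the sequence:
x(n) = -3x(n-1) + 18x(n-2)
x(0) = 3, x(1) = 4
Characteristic equation: x² + 3x - 18 = 0, which factors as (x - (3))(x - (-6)) = 0.
Roots r₁ = 3, r₂ = -6 (distinct).
General solution: x(n) = A·(3)^n + B·(-6)^n.
From x(0) = 3: A + B = 3.
From x(1) = 4: 3A - 6B = 4.
Solving: A = \frac{22}{9}, B = \frac{5}{9}.
So x(n) = \frac{5 \left(-6\right)^{n}}{9} + \frac{22 \cdot 3^{n}}{9}.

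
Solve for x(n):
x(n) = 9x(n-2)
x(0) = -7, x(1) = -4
Characteristic equation: x² - 9 = 0, which factors as (x - (3))(x - (-3)) = 0.
Roots r₁ = 3, r₂ = -3 (distinct).
General solution: x(n) = A·(3)^n + B·(-3)^n.
From x(0) = -7: A + B = -7.
From x(1) = -4: 3A - 3B = -4.
Solving: A = - \frac{25}{6}, B = - \frac{17}{6}.
So x(n) = - \frac{17 \left(-3\right)^{n}}{6} - \frac{25 \cdot 3^{n}}{6}.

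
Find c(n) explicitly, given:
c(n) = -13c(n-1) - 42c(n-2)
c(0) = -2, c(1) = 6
Characteristic equation: x² + 13x + 42 = 0, which factors as (x - (-6))(x - (-7)) = 0.
Roots r₁ = -6, r₂ = -7 (distinct).
General solution: c(n) = A·(-6)^n + B·(-7)^n.
From c(0) = -2: A + B = -2.
From c(1) = 6: -6A - 7B = 6.
Solving: A = -8, B = 6.
So c(n) = - 8 \left(-6\right)^{n} + 6 \left(-7\right)^{n}.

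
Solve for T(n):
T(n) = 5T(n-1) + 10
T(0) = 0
First-order linear non-homogeneous.
Homogeneous solution: T_h(n) = A·(5)^n.
Try constant particular solution T_p = K: K = 5K + 10 ⇒ K = - \frac{5}{2}.
General: T(n) = A·(5)^n - \frac{5}{2}.
Apply T(0) = 0: A - \frac{5}{2} = 0 ⇒ A = \frac{5}{2}.
So T(n) = \frac{5 \cdot 5^{n}}{2} - \frac{5}{2}.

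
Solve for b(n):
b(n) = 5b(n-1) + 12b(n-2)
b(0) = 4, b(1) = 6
Characteristic equation: x² - 5x - 12 = 0.
Discriminant Δ = (5)² + 4·(12) = 73.
Roots r₁,₂ = (5 ± √73)/2, so r₁ = \frac{5}{2} + \frac{\sqrt{73}}{2}, r₂ = \frac{5}{2} - \frac{\sqrt{73}}{2}.
General solution: b(n) = A·r₁^n + B·r₂^n.
From the initial conditions, A + B = 4 and r₁A + r₂B = 6.
Since r₁ - r₂ = √73: A = (6 - (4)r₂)/√73 = 2 - \frac{4 \sqrt{73}}{73}, and B = 4 - A = \frac{4 \sqrt{73}}{73} + 2.
So b(n) = \left(2 - \frac{4 \sqrt{73}}{73}\right)\left(\frac{5}{2} + \frac{\sqrt{73}}{2}\right)^n + \left(\frac{4 \sqrt{73}}{73} + 2\right)\left(\frac{5}{2} - \frac{\sqrt{73}}{2}\right)^n.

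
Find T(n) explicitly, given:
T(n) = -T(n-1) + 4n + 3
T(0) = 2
First-order linear with linear forcing.
Homogeneous solution: T_h(n) = A·(-1)^n.
Try particular T_p(n) = pn + q. Substituting:
  pn + q = -(p(n-1) + q) + 4n + 3.
Matching the n-coefficient: p = -p + 4 ⇒ p = 2.
Matching constants: q = p - q + 3 ⇒ q = \frac{5}{2}.
General: T(n) = A·(-1)^n + 2 n + \frac{5}{2}.
Apply T(0) = 2: A + \frac{5}{2} = 2 ⇒ A = - \frac{1}{2}.
So T(n) = - \frac{\left(-1\right)^{n}}{2} + 2 n + \frac{5}{2}.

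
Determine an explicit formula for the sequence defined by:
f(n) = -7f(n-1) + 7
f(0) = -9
First-order linear non-homogeneous.
Homogeneous solution: f_h(n) = A·(-7)^n.
Try constant particular solution f_p = K: K = -7K + 7 ⇒ K = \frac{7}{8}.
General: f(n) = A·(-7)^n + \frac{7}{8}.
Apply f(0) = -9: A + \frac{7}{8} = -9 ⇒ A = - \frac{79}{8}.
So f(n) = \frac{7}{8} - \frac{79 \left(-7\right)^{n}}{8}.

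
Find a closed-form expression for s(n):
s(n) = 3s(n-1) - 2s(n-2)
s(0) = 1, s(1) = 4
Characteristic equation: x² - 3x + 2 = 0, which factors as (x - (1))(x - (2)) = 0.
Roots r₁ = 1, r₂ = 2 (distinct).
General solution: s(n) = A·(1)^n + B·(2)^n.
From s(0) = 1: A + B = 1.
From s(1) = 4: A + 2B = 4.
Solving: A = -2, B = 3.
So s(n) = 3 \cdot 2^{n} - 2.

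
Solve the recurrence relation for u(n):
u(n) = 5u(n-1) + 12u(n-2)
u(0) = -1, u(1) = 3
Characteristic equation: x² - 5x - 12 = 0.
Discriminant Δ = (5)² + 4·(12) = 73.
Roots r₁,₂ = (5 ± √73)/2, so r₁ = \frac{5}{2} + \frac{\sqrt{73}}{2}, r₂ = \frac{5}{2} - \frac{\sqrt{73}}{2}.
General solution: u(n) = A·r₁^n + B·r₂^n.
From the initial conditions, A + B = -1 and r₁A + r₂B = 3.
Since r₁ - r₂ = √73: A = (3 - (-1)r₂)/√73 = - \frac{1}{2} + \frac{11 \sqrt{73}}{146}, and B = -1 - A = - \frac{11 \sqrt{73}}{146} - \frac{1}{2}.
So u(n) = \left(- \frac{1}{2} + \frac{11 \sqrt{73}}{146}\right)\left(\frac{5}{2} + \frac{\sqrt{73}}{2}\right)^n + \left(- \frac{11 \sqrt{73}}{146} - \frac{1}{2}\right)\left(\frac{5}{2} - \frac{\sqrt{73}}{2}\right)^n.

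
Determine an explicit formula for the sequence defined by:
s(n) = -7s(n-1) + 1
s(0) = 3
First-order linear non-homogeneous.
Homogeneous solution: s_h(n) = A·(-7)^n.
Try constant particular solution s_p = K: K = -7K + 1 ⇒ K = \frac{1}{8}.
General: s(n) = A·(-7)^n + \frac{1}{8}.
Apply s(0) = 3: A + \frac{1}{8} = 3 ⇒ A = \frac{23}{8}.
So s(n) = \frac{23 \left(-7\right)^{n}}{8} + \frac{1}{8}.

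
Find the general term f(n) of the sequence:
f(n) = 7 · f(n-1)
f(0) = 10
Pure geometric recurrence with ratio 7.
By induction f(n) = f(0) · (7)^n = 10 \cdot 7^{n}.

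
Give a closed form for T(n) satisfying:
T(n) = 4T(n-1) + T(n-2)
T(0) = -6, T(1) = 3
Characteristic equation: x² - 4x - 1 = 0.
Discriminant Δ = (4)² + 4·(1) = 20.
Roots r₁,₂ = (4 ± √20)/2, so r₁ = 2 + \sqrt{5}, r₂ = 2 - \sqrt{5}.
General solution: T(n) = A·r₁^n + B·r₂^n.
From the initial conditions, A + B = -6 and r₁A + r₂B = 3.
Since r₁ - r₂ = √20: A = (3 - (-6)r₂)/√20 = -3 + \frac{3 \sqrt{5}}{2}, and B = -6 - A = - \frac{3 \sqrt{5}}{2} - 3.
So T(n) = \left(-3 + \frac{3 \sqrt{5}}{2}\right)\left(2 + \sqrt{5}\right)^n + \left(- \frac{3 \sqrt{5}}{2} - 3\right)\left(2 - \sqrt{5}\right)^n.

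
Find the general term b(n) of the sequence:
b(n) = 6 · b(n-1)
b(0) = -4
Pure geometric recurrence with ratio 6.
By induction b(n) = b(0) · (6)^n = - 4 \cdot 6^{n}.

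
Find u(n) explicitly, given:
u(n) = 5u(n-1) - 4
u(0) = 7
First-order linear non-homogeneous.
Homogeneous solution: u_h(n) = A·(5)^n.
Try constant particular solution u_p = K: K = 5K - 4 ⇒ K = 1.
General: u(n) = A·(5)^n + 1.
Apply u(0) = 7: A + 1 = 7 ⇒ A = 6.
So u(n) = 6 \cdot 5^{n} + 1.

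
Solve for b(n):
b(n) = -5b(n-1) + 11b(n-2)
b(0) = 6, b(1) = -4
Characteristic equation: x² + 5x - 11 = 0.
Discriminant Δ = (-5)² + 4·(11) = 69.
Roots r₁,₂ = (-5 ± √69)/2, so r₁ = - \frac{5}{2} + \frac{\sqrt{69}}{2}, r₂ = - \frac{\sqrt{69}}{2} - \frac{5}{2}.
General solution: b(n) = A·r₁^n + B·r₂^n.
From the initial conditions, A + B = 6 and r₁A + r₂B = -4.
Since r₁ - r₂ = √69: A = (-4 - (6)r₂)/√69 = \frac{11 \sqrt{69}}{69} + 3, and B = 6 - A = 3 - \frac{11 \sqrt{69}}{69}.
So b(n) = \left(\frac{11 \sqrt{69}}{69} + 3\right)\left(- \frac{5}{2} + \frac{\sqrt{69}}{2}\right)^n + \left(3 - \frac{11 \sqrt{69}}{69}\right)\left(- \frac{\sqrt{69}}{2} - \frac{5}{2}\right)^n.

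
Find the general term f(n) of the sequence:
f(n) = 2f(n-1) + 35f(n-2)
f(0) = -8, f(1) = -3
Characteristic equation: x² - 2x - 35 = 0, which factors as (x - (7))(x - (-5)) = 0.
Roots r₁ = 7, r₂ = -5 (distinct).
General solution: f(n) = A·(7)^n + B·(-5)^n.
From f(0) = -8: A + B = -8.
From f(1) = -3: 7A - 5B = -3.
Solving: A = - \frac{43}{12}, B = - \frac{53}{12}.
So f(n) = - \frac{53 \left(-5\right)^{n}}{12} - \frac{43 \cdot 7^{n}}{12}.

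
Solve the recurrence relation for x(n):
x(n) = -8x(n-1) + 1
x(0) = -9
First-order linear non-homogeneous.
Homogeneous solution: x_h(n) = A·(-8)^n.
Try constant particular solution x_p = K: K = -8K + 1 ⇒ K = \frac{1}{9}.
General: x(n) = A·(-8)^n + \frac{1}{9}.
Apply x(0) = -9: A + \frac{1}{9} = -9 ⇒ A = - \frac{82}{9}.
So x(n) = \frac{1}{9} - \frac{82 \left(-8\right)^{n}}{9}.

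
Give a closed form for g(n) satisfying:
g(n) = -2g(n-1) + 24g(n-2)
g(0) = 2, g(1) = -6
Characteristic equation: x² + 2x - 24 = 0, which factors as (x - (4))(x - (-6)) = 0.
Roots r₁ = 4, r₂ = -6 (distinct).
General solution: g(n) = A·(4)^n + B·(-6)^n.
From g(0) = 2: A + B = 2.
From g(1) = -6: 4A - 6B = -6.
Solving: A = \frac{3}{5}, B = \frac{7}{5}.
So g(n) = \frac{7 \left(-6\right)^{n}}{5} + \frac{3 \cdot 4^{n}}{5}.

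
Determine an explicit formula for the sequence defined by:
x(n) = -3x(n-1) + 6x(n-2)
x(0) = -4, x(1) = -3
Characteristic equation: x² + 3x - 6 = 0.
Discriminant Δ = (-3)² + 4·(6) = 33.
Roots r₁,₂ = (-3 ± √33)/2, so r₁ = - \frac{3}{2} + \frac{\sqrt{33}}{2}, r₂ = - \frac{\sqrt{33}}{2} - \frac{3}{2}.
General solution: x(n) = A·r₁^n + B·r₂^n.
From the initial conditions, A + B = -4 and r₁A + r₂B = -3.
Since r₁ - r₂ = √33: A = (-3 - (-4)r₂)/√33 = -2 - \frac{3 \sqrt{33}}{11}, and B = -4 - A = -2 + \frac{3 \sqrt{33}}{11}.
So x(n) = \left(-2 - \frac{3 \sqrt{33}}{11}\right)\left(- \frac{3}{2} + \frac{\sqrt{33}}{2}\right)^n + \left(-2 + \frac{3 \sqrt{33}}{11}\right)\left(- \frac{\sqrt{33}}{2} - \frac{3}{2}\right)^n.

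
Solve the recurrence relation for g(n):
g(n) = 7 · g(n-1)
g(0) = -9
Pure geometric recurrence with ratio 7.
By induction g(n) = g(0) · (7)^n = - 9 \cdot 7^{n}.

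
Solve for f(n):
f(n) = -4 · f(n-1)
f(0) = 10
Pure geometric recurrence with ratio -4.
By induction f(n) = f(0) · (-4)^n = 10 \left(-4\right)^{n}.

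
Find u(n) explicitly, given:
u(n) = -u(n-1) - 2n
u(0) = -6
First-order linear with linear forcing.
Homogeneous solution: u_h(n) = A·(-1)^n.
Try particular u_p(n) = pn + q. Substituting:
  pn + q = -(p(n-1) + q) - 2n.
Matching the n-coefficient: p = -p - 2 ⇒ p = -1.
Matching constants: q = p - q ⇒ q = - \frac{1}{2}.
General: u(n) = A·(-1)^n - n - \frac{1}{2}.
Apply u(0) = -6: A - \frac{1}{2} = -6 ⇒ A = - \frac{11}{2}.
So u(n) = - \frac{11 \left(-1\right)^{n}}{2} - n - \frac{1}{2}.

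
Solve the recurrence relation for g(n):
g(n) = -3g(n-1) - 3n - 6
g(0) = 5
First-order linear with linear forcing.
Homogeneous solution: g_h(n) = A·(-3)^n.
Try particular g_p(n) = pn + q. Substituting:
  pn + q = -3(p(n-1) + q) - 3n - 6.
Matching the n-coefficient: p = -3p - 3 ⇒ p = - \frac{3}{4}.
Matching constants: q = 3p - 3q - 6 ⇒ q = - \frac{33}{16}.
General: g(n) = A·(-3)^n - \frac{3 n}{4} - \frac{33}{16}.
Apply g(0) = 5: A - \frac{33}{16} = 5 ⇒ A = \frac{113}{16}.
So g(n) = \frac{113 \left(-3\right)^{n}}{16} - \frac{3 n}{4} - \frac{33}{16}.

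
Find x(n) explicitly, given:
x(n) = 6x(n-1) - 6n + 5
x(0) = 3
First-order linear with linear forcing.
Homogeneous solution: x_h(n) = A·(6)^n.
Try particular x_p(n) = pn + q. Substituting:
  pn + q = 6(p(n-1) + q) - 6n + 5.
Matching the n-coefficient: p = 6p - 6 ⇒ p = \frac{6}{5}.
Matching constants: q = -6p + 6q + 5 ⇒ q = \frac{11}{25}.
General: x(n) = A·(6)^n + \frac{6 n}{5} + \frac{11}{25}.
Apply x(0) = 3: A + \frac{11}{25} = 3 ⇒ A = \frac{64}{25}.
So x(n) = \frac{64 \cdot 6^{n}}{25} + \frac{6 n}{5} + \frac{11}{25}.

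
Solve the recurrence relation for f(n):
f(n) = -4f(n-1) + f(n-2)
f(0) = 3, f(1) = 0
Characteristic equation: x² + 4x - 1 = 0.
Discriminant Δ = (-4)² + 4·(1) = 20.
Roots r₁,₂ = (-4 ± √20)/2, so r₁ = -2 + \sqrt{5}, r₂ = - \sqrt{5} - 2.
General solution: f(n) = A·r₁^n + B·r₂^n.
From the initial conditions, A + B = 3 and r₁A + r₂B = 0.
Since r₁ - r₂ = √20: A = (0 - (3)r₂)/√20 = \frac{3 \sqrt{5}}{5} + \frac{3}{2}, and B = 3 - A = \frac{3}{2} - \frac{3 \sqrt{5}}{5}.
So f(n) = \left(\frac{3 \sqrt{5}}{5} + \frac{3}{2}\right)\left(-2 + \sqrt{5}\right)^n + \left(\frac{3}{2} - \frac{3 \sqrt{5}}{5}\right)\left(- \sqrt{5} - 2\right)^n.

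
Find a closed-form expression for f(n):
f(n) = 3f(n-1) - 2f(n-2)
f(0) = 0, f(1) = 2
Characteristic equation: x² - 3x + 2 = 0, which factors as (x - (1))(x - (2)) = 0.
Roots r₁ = 1, r₂ = 2 (distinct).
General solution: f(n) = A·(1)^n + B·(2)^n.
From f(0) = 0: A + B = 0.
From f(1) = 2: A + 2B = 2.
Solving: A = -2, B = 2.
So f(n) = 2 \cdot 2^{n} - 2.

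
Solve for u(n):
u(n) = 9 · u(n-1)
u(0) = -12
Pure geometric recurrence with ratio 9.
By induction u(n) = u(0) · (9)^n = - 12 \cdot 9^{n}.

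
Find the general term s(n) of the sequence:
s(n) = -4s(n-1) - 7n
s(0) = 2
First-order linear with linear forcing.
Homogeneous solution: s_h(n) = A·(-4)^n.
Try particular s_p(n) = pn + q. Substituting:
  pn + q = -4(p(n-1) + q) - 7n.
Matching the n-coefficient: p = -4p - 7 ⇒ p = - \frac{7}{5}.
Matching constants: q = 4p - 4q ⇒ q = - \frac{28}{25}.
General: s(n) = A·(-4)^n - \frac{7 n}{5} - \frac{28}{25}.
Apply s(0) = 2: A - \frac{28}{25} = 2 ⇒ A = \frac{78}{25}.
So s(n) = \frac{78 \left(-4\right)^{n}}{25} - \frac{7 n}{5} - \frac{28}{25}.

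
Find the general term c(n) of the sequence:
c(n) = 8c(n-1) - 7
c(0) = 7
First-order linear non-homogeneous.
Homogeneous solution: c_h(n) = A·(8)^n.
Try constant particular solution c_p = K: K = 8K - 7 ⇒ K = 1.
General: c(n) = A·(8)^n + 1.
Apply c(0) = 7: A + 1 = 7 ⇒ A = 6.
So c(n) = 6 \cdot 8^{n} + 1.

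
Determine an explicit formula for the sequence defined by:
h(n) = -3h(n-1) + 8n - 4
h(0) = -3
First-order linear with linear forcing.
Homogeneous solution: h_h(n) = A·(-3)^n.
Try particular h_p(n) = pn + q. Substituting:
  pn + q = -3(p(n-1) + q) + 8n - 4.
Matching the n-coefficient: p = -3p + 8 ⇒ p = 2.
Matching constants: q = 3p - 3q - 4 ⇒ q = \frac{1}{2}.
General: h(n) = A·(-3)^n + 2 n + \frac{1}{2}.
Apply h(0) = -3: A + \frac{1}{2} = -3 ⇒ A = - \frac{7}{2}.
So h(n) = - \frac{7 \left(-3\right)^{n}}{2} + 2 n + \frac{1}{2}.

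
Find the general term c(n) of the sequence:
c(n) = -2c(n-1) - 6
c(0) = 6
First-order linear non-homogeneous.
Homogeneous solution: c_h(n) = A·(-2)^n.
Try constant particular solution c_p = K: K = -2K - 6 ⇒ K = -2.
General: c(n) = A·(-2)^n - 2.
Apply c(0) = 6: A - 2 = 6 ⇒ A = 8.
So c(n) = 8 \left(-2\right)^{n} - 2.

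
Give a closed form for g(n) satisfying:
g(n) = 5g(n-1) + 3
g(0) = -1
First-order linear non-homogeneous.
Homogeneous solution: g_h(n) = A·(5)^n.
Try constant particular solution g_p = K: K = 5K + 3 ⇒ K = - \frac{3}{4}.
General: g(n) = A·(5)^n - \frac{3}{4}.
Apply g(0) = -1: A - \frac{3}{4} = -1 ⇒ A = - \frac{1}{4}.
So g(n) = - \frac{5^{n}}{4} - \frac{3}{4}.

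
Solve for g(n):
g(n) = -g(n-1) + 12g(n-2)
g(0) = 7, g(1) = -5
Characteristic equation: x² + x - 12 = 0, which factors as (x - (-4))(x - (3)) = 0.
Roots r₁ = -4, r₂ = 3 (distinct).
General solution: g(n) = A·(-4)^n + B·(3)^n.
From g(0) = 7: A + B = 7.
From g(1) = -5: -4A + 3B = -5.
Solving: A = \frac{26}{7}, B = \frac{23}{7}.
So g(n) = \frac{26 \left(-4\right)^{n}}{7} + \frac{23 \cdot 3^{n}}{7}.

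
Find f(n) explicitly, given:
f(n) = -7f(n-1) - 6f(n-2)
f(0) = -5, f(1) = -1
Characteristic equation: x² + 7x + 6 = 0, which factors as (x - (-1))(x - (-6)) = 0.
Roots r₁ = -1, r₂ = -6 (distinct).
General solution: f(n) = A·(-1)^n + B·(-6)^n.
From f(0) = -5: A + B = -5.
From f(1) = -1: -A - 6B = -1.
Solving: A = - \frac{31}{5}, B = \frac{6}{5}.
So f(n) = - \frac{31 \left(-1\right)^{n}}{5} + \frac{6 \left(-6\right)^{n}}{5}.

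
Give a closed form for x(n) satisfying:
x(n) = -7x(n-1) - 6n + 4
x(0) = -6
First-order linear with linear forcing.
Homogeneous solution: x_h(n) = A·(-7)^n.
Try particular x_p(n) = pn + q. Substituting:
  pn + q = -7(p(n-1) + q) - 6n + 4.
Matching the n-coefficient: p = -7p - 6 ⇒ p = - \frac{3}{4}.
Matching constants: q = 7p - 7q + 4 ⇒ q = - \frac{5}{32}.
General: x(n) = A·(-7)^n - \frac{3 n}{4} - \frac{5}{32}.
Apply x(0) = -6: A - \frac{5}{32} = -6 ⇒ A = - \frac{187}{32}.
So x(n) = - \frac{187 \left(-7\right)^{n}}{32} - \frac{3 n}{4} - \frac{5}{32}.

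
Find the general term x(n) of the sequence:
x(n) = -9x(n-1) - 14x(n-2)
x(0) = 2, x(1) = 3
Characteristic equation: x² + 9x + 14 = 0, which factors as (x - (-7))(x - (-2)) = 0.
Roots r₁ = -7, r₂ = -2 (distinct).
General solution: x(n) = A·(-7)^n + B·(-2)^n.
From x(0) = 2: A + B = 2.
From x(1) = 3: -7A - 2B = 3.
Solving: A = - \frac{7}{5}, B = \frac{17}{5}.
So x(n) = \frac{17 \left(-2\right)^{n}}{5} - \frac{7 \left(-7\right)^{n}}{5}.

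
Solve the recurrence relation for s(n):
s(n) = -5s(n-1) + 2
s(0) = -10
First-order linear non-homogeneous.
Homogeneous solution: s_h(n) = A·(-5)^n.
Try constant particular solution s_p = K: K = -5K + 2 ⇒ K = \frac{1}{3}.
General: s(n) = A·(-5)^n + \frac{1}{3}.
Apply s(0) = -10: A + \frac{1}{3} = -10 ⇒ A = - \frac{31}{3}.
So s(n) = \frac{1}{3} - \frac{31 \left(-5\right)^{n}}{3}.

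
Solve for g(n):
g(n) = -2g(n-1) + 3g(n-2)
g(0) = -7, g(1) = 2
Characteristic equation: x² + 2x - 3 = 0, which factors as (x - (-3))(x - (1)) = 0.
Roots r₁ = -3, r₂ = 1 (distinct).
General solution: g(n) = A·(-3)^n + B·(1)^n.
From g(0) = -7: A + B = -7.
From g(1) = 2: -3A + B = 2.
Solving: A = - \frac{9}{4}, B = - \frac{19}{4}.
So g(n) = - \frac{9 \left(-3\right)^{n}}{4} - \frac{19}{4}.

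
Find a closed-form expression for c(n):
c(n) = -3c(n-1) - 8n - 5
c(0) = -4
First-order linear with linear forcing.
Homogeneous solution: c_h(n) = A·(-3)^n.
Try particular c_p(n) = pn + q. Substituting:
  pn + q = -3(p(n-1) + q) - 8n - 5.
Matching the n-coefficient: p = -3p - 8 ⇒ p = -2.
Matching constants: q = 3p - 3q - 5 ⇒ q = - \frac{11}{4}.
General: c(n) = A·(-3)^n - 2 n - \frac{11}{4}.
Apply c(0) = -4: A - \frac{11}{4} = -4 ⇒ A = - \frac{5}{4}.
So c(n) = - \frac{5 \left(-3\right)^{n}}{4} - 2 n - \frac{11}{4}.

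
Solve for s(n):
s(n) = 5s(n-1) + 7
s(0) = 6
First-order linear non-homogeneous.
Homogeneous solution: s_h(n) = A·(5)^n.
Try constant particular solution s_p = K: K = 5K + 7 ⇒ K = - \frac{7}{4}.
General: s(n) = A·(5)^n - \frac{7}{4}.
Apply s(0) = 6: A - \frac{7}{4} = 6 ⇒ A = \frac{31}{4}.
So s(n) = \frac{31 \cdot 5^{n}}{4} - \frac{7}{4}.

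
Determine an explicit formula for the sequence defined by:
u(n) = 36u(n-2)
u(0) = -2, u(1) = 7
Characteristic equation: x² - 36 = 0, which factors as (x - (-6))(x - (6)) = 0.
Roots r₁ = -6, r₂ = 6 (distinct).
General solution: u(n) = A·(-6)^n + B·(6)^n.
From u(0) = -2: A + B = -2.
From u(1) = 7: -6A + 6B = 7.
Solving: A = - \frac{19}{12}, B = - \frac{5}{12}.
So u(n) = - \frac{19 \left(-6\right)^{n}}{12} - \frac{5 \cdot 6^{n}}{12}.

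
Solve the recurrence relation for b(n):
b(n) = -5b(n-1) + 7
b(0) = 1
First-order linear non-homogeneous.
Homogeneous solution: b_h(n) = A·(-5)^n.
Try constant particular solution b_p = K: K = -5K + 7 ⇒ K = \frac{7}{6}.
General: b(n) = A·(-5)^n + \frac{7}{6}.
Apply b(0) = 1: A + \frac{7}{6} = 1 ⇒ A = - \frac{1}{6}.
So b(n) = \frac{7}{6} - \frac{\left(-5\right)^{n}}{6}.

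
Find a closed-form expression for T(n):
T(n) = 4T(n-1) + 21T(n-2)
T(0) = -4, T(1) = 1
Characteristic equation: x² - 4x - 21 = 0, which factors as (x - (-3))(x - (7)) = 0.
Roots r₁ = -3, r₂ = 7 (distinct).
General solution: T(n) = A·(-3)^n + B·(7)^n.
From T(0) = -4: A + B = -4.
From T(1) = 1: -3A + 7B = 1.
Solving: A = - \frac{29}{10}, B = - \frac{11}{10}.
So T(n) = - \frac{29 \left(-3\right)^{n}}{10} - \frac{11 \cdot 7^{n}}{10}.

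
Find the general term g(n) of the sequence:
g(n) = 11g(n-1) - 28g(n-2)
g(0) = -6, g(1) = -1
Characteristic equation: x² - 11x + 28 = 0, which factors as (x - (4))(x - (7)) = 0.
Roots r₁ = 4, r₂ = 7 (distinct).
General solution: g(n) = A·(4)^n + B·(7)^n.
From g(0) = -6: A + B = -6.
From g(1) = -1: 4A + 7B = -1.
Solving: A = - \frac{41}{3}, B = \frac{23}{3}.
So g(n) = - \frac{41 \cdot 4^{n}}{3} + \frac{23 \cdot 7^{n}}{3}.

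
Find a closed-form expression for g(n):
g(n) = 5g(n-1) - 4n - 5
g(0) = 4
First-order linear with linear forcing.
Homogeneous solution: g_h(n) = A·(5)^n.
Try particular g_p(n) = pn + q. Substituting:
  pn + q = 5(p(n-1) + q) - 4n - 5.
Matching the n-coefficient: p = 5p - 4 ⇒ p = 1.
Matching constants: q = -5p + 5q - 5 ⇒ q = \frac{5}{2}.
General: g(n) = A·(5)^n + n + \frac{5}{2}.
Apply g(0) = 4: A + \frac{5}{2} = 4 ⇒ A = \frac{3}{2}.
So g(n) = \frac{3 \cdot 5^{n}}{2} + n + \frac{5}{2}.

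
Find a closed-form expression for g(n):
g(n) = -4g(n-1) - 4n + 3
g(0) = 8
First-order linear with linear forcing.
Homogeneous solution: g_h(n) = A·(-4)^n.
Try particular g_p(n) = pn + q. Substituting:
  pn + q = -4(p(n-1) + q) - 4n + 3.
Matching the n-coefficient: p = -4p - 4 ⇒ p = - \frac{4}{5}.
Matching constants: q = 4p - 4q + 3 ⇒ q = - \frac{1}{25}.
General: g(n) = A·(-4)^n - \frac{4 n}{5} - \frac{1}{25}.
Apply g(0) = 8: A - \frac{1}{25} = 8 ⇒ A = \frac{201}{25}.
So g(n) = \frac{201 \left(-4\right)^{n}}{25} - \frac{4 n}{5} - \frac{1}{25}.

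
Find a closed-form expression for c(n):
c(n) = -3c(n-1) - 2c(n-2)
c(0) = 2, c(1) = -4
Characteristic equation: x² + 3x + 2 = 0, which factors as (x - (-1))(x - (-2)) = 0.
Roots r₁ = -1, r₂ = -2 (distinct).
General solution: c(n) = A·(-1)^n + B·(-2)^n.
From c(0) = 2: A + B = 2.
From c(1) = -4: -A - 2B = -4.
Solving: A = 0, B = 2.
So c(n) = 2 \left(-2\right)^{n}.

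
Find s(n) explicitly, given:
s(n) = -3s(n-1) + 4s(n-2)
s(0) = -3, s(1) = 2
Characteristic equation: x² + 3x - 4 = 0, which factors as (x - (1))(x - (-4)) = 0.
Roots r₁ = 1, r₂ = -4 (distinct).
General solution: s(n) = A·(1)^n + B·(-4)^n.
From s(0) = -3: A + B = -3.
From s(1) = 2: A - 4B = 2.
Solving: A = -2, B = -1.
So s(n) = - \left(-4\right)^{n} - 2.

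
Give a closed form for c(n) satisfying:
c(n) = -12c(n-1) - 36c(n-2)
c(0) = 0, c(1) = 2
Characteristic equation: x² + 12x + 36 = 0, which is (x - (-6))².
Repeated root r = -6.
General solution: c(n) = (A + Bn)·(-6)^n.
From c(0) = 0: A = 0.
From c(1) = 2: (A + B)·(-6) = 2 ⇒ B = - \frac{1}{3}.
So c(n) = \left(- \frac{n}{3}\right) \cdot (-6)^n.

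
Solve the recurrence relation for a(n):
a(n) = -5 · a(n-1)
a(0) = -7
Pure geometric recurrence with ratio -5.
By induction a(n) = a(0) · (-5)^n = - 7 \left(-5\right)^{n}.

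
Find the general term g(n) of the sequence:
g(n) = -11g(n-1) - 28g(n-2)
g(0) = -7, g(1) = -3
Characteristic equation: x² + 11x + 28 = 0, which factors as (x - (-7))(x - (-4)) = 0.
Roots r₁ = -7, r₂ = -4 (distinct).
General solution: g(n) = A·(-7)^n + B·(-4)^n.
From g(0) = -7: A + B = -7.
From g(1) = -3: -7A - 4B = -3.
Solving: A = \frac{31}{3}, B = - \frac{52}{3}.
So g(n) = - \frac{52 \left(-4\right)^{n}}{3} + \frac{31 \left(-7\right)^{n}}{3}.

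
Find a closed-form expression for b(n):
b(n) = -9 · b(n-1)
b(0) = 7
Pure geometric recurrence with ratio -9.
By induction b(n) = b(0) · (-9)^n = 7 \left(-9\right)^{n}.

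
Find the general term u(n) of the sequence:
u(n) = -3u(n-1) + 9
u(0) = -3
First-order linear non-homogeneous.
Homogeneous solution: u_h(n) = A·(-3)^n.
Try constant particular solution u_p = K: K = -3K + 9 ⇒ K = \frac{9}{4}.
General: u(n) = A·(-3)^n + \frac{9}{4}.
Apply u(0) = -3: A + \frac{9}{4} = -3 ⇒ A = - \frac{21}{4}.
So u(n) = \frac{9}{4} - \frac{21 \left(-3\right)^{n}}{4}.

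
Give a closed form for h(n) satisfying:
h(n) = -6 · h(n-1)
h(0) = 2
Pure geometric recurrence with ratio -6.
By induction h(n) = h(0) · (-6)^n = 2 \left(-6\right)^{n}.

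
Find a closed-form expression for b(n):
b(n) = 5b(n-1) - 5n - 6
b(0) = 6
First-order linear with linear forcing.
Homogeneous solution: b_h(n) = A·(5)^n.
Try particular b_p(n) = pn + q. Substituting:
  pn + q = 5(p(n-1) + q) - 5n - 6.
Matching the n-coefficient: p = 5p - 5 ⇒ p = \frac{5}{4}.
Matching constants: q = -5p + 5q - 6 ⇒ q = \frac{49}{16}.
General: b(n) = A·(5)^n + \frac{5 n}{4} + \frac{49}{16}.
Apply b(0) = 6: A + \frac{49}{16} = 6 ⇒ A = \frac{47}{16}.
So b(n) = \frac{47 \cdot 5^{n}}{16} + \frac{5 n}{4} + \frac{49}{16}.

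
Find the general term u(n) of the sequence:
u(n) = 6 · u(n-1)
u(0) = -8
Pure geometric recurrence with ratio 6.
By induction u(n) = u(0) · (6)^n = - 8 \cdot 6^{n}.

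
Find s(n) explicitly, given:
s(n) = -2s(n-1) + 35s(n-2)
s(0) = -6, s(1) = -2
Characteristic equation: x² + 2x - 35 = 0, which factors as (x - (5))(x - (-7)) = 0.
Roots r₁ = 5, r₂ = -7 (distinct).
General solution: s(n) = A·(5)^n + B·(-7)^n.
From s(0) = -6: A + B = -6.
From s(1) = -2: 5A - 7B = -2.
Solving: A = - \frac{11}{3}, B = - \frac{7}{3}.
So s(n) = - \frac{7 \left(-7\right)^{n}}{3} - \frac{11 \cdot 5^{n}}{3}.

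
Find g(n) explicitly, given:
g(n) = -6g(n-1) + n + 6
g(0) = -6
First-order linear with linear forcing.
Homogeneous solution: g_h(n) = A·(-6)^n.
Try particular g_p(n) = pn + q. Substituting:
  pn + q = -6(p(n-1) + q) + n + 6.
Matching the n-coefficient: p = -6p + 1 ⇒ p = \frac{1}{7}.
Matching constants: q = 6p - 6q + 6 ⇒ q = \frac{48}{49}.
General: g(n) = A·(-6)^n + \frac{n}{7} + \frac{48}{49}.
Apply g(0) = -6: A + \frac{48}{49} = -6 ⇒ A = - \frac{342}{49}.
So g(n) = - \frac{342 \left(-6\right)^{n}}{49} + \frac{n}{7} + \frac{48}{49}.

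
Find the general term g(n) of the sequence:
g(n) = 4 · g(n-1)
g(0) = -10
Pure geometric recurrence with ratio 4.
By induction g(n) = g(0) · (4)^n = - 10 \cdot 4^{n}.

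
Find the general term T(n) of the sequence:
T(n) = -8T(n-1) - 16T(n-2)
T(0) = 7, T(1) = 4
Characteristic equation: x² + 8x + 16 = 0, which is (x - (-4))².
Repeated root r = -4.
General solution: T(n) = (A + Bn)·(-4)^n.
From T(0) = 7: A = 7.
From T(1) = 4: (A + B)·(-4) = 4 ⇒ B = -8.
So T(n) = \left(7 - 8 n\right) \cdot (-4)^n.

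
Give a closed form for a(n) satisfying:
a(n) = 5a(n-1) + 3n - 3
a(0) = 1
First-order linear with linear forcing.
Homogeneous solution: a_h(n) = A·(5)^n.
Try particular a_p(n) = pn + q. Substituting:
  pn + q = 5(p(n-1) + q) + 3n - 3.
Matching the n-coefficient: p = 5p + 3 ⇒ p = - \frac{3}{4}.
Matching constants: q = -5p + 5q - 3 ⇒ q = - \frac{3}{16}.
General: a(n) = A·(5)^n - \frac{3 n}{4} - \frac{3}{16}.
Apply a(0) = 1: A - \frac{3}{16} = 1 ⇒ A = \frac{19}{16}.
So a(n) = \frac{19 \cdot 5^{n}}{16} - \frac{3 n}{4} - \frac{3}{16}.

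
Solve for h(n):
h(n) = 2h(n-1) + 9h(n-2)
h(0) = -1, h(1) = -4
Characteristic equation: x² - 2x - 9 = 0.
Discriminant Δ = (2)² + 4·(9) = 40.
Roots r₁,₂ = (2 ± √40)/2, so r₁ = 1 + \sqrt{10}, r₂ = 1 - \sqrt{10}.
General solution: h(n) = A·r₁^n + B·r₂^n.
From the initial conditions, A + B = -1 and r₁A + r₂B = -4.
Since r₁ - r₂ = √40: A = (-4 - (-1)r₂)/√40 = - \frac{1}{2} - \frac{3 \sqrt{10}}{20}, and B = -1 - A = - \frac{1}{2} + \frac{3 \sqrt{10}}{20}.
So h(n) = \left(- \frac{1}{2} - \frac{3 \sqrt{10}}{20}\right)\left(1 + \sqrt{10}\right)^n + \left(- \frac{1}{2} + \frac{3 \sqrt{10}}{20}\right)\left(1 - \sqrt{10}\right)^n.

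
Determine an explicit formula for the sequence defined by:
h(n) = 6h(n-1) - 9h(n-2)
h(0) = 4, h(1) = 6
Characteristic equation: x² - 6x + 9 = 0, which is (x - (3))².
Repeated root r = 3.
General solution: h(n) = (A + Bn)·(3)^n.
From h(0) = 4: A = 4.
From h(1) = 6: (A + B)·(3) = 6 ⇒ B = -2.
So h(n) = \left(4 - 2 n\right) \cdot (3)^n.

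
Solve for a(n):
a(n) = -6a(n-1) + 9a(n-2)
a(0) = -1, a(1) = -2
Characteristic equation: x² + 6x - 9 = 0.
Discriminant Δ = (-6)² + 4·(9) = 72.
Roots r₁,₂ = (-6 ± √72)/2, so r₁ = -3 + 3 \sqrt{2}, r₂ = - 3 \sqrt{2} - 3.
General solution: a(n) = A·r₁^n + B·r₂^n.
From the initial conditions, A + B = -1 and r₁A + r₂B = -2.
Since r₁ - r₂ = √72: A = (-2 - (-1)r₂)/√72 = - \frac{5 \sqrt{2}}{12} - \frac{1}{2}, and B = -1 - A = - \frac{1}{2} + \frac{5 \sqrt{2}}{12}.
So a(n) = \left(- \frac{5 \sqrt{2}}{12} - \frac{1}{2}\right)\left(-3 + 3 \sqrt{2}\right)^n + \left(- \frac{1}{2} + \frac{5 \sqrt{2}}{12}\right)\left(- 3 \sqrt{2} - 3\right)^n.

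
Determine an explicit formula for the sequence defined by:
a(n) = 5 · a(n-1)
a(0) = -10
Pure geometric recurrence with ratio 5.
By induction a(n) = a(0) · (5)^n = - 10 \cdot 5^{n}.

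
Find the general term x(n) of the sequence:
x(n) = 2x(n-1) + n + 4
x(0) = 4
First-order linear with linear forcing.
Homogeneous solution: x_h(n) = A·(2)^n.
Try particular x_p(n) = pn + q. Substituting:
  pn + q = 2(p(n-1) + q) + n + 4.
Matching the n-coefficient: p = 2p + 1 ⇒ p = -1.
Matching constants: q = -2p + 2q + 4 ⇒ q = -6.
General: x(n) = A·(2)^n - n - 6.
Apply x(0) = 4: A - 6 = 4 ⇒ A = 10.
So x(n) = 10 \cdot 2^{n} - n - 6.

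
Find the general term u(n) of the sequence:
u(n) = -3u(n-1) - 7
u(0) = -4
First-order linear non-homogeneous.
Homogeneous solution: u_h(n) = A·(-3)^n.
Try constant particular solution u_p = K: K = -3K - 7 ⇒ K = - \frac{7}{4}.
General: u(n) = A·(-3)^n - \frac{7}{4}.
Apply u(0) = -4: A - \frac{7}{4} = -4 ⇒ A = - \frac{9}{4}.
So u(n) = - \frac{9 \left(-3\right)^{n}}{4} - \frac{7}{4}.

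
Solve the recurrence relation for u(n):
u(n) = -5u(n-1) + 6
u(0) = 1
First-order linear non-homogeneous.
Homogeneous solution: u_h(n) = A·(-5)^n.
Try constant particular solution u_p = K: K = -5K + 6 ⇒ K = 1.
General: u(n) = A·(-5)^n + 1.
Apply u(0) = 1: A + 1 = 1 ⇒ A = 0.
So u(n) = 1.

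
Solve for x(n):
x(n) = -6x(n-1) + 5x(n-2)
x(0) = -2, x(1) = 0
Characteristic equation: x² + 6x - 5 = 0.
Discriminant Δ = (-6)² + 4·(5) = 56.
Roots r₁,₂ = (-6 ± √56)/2, so r₁ = -3 + \sqrt{14}, r₂ = - \sqrt{14} - 3.
General solution: x(n) = A·r₁^n + B·r₂^n.
From the initial conditions, A + B = -2 and r₁A + r₂B = 0.
Since r₁ - r₂ = √56: A = (0 - (-2)r₂)/√56 = -1 - \frac{3 \sqrt{14}}{14}, and B = -2 - A = -1 + \frac{3 \sqrt{14}}{14}.
So x(n) = \left(-1 - \frac{3 \sqrt{14}}{14}\right)\left(-3 + \sqrt{14}\right)^n + \left(-1 + \frac{3 \sqrt{14}}{14}\right)\left(- \sqrt{14} - 3\right)^n.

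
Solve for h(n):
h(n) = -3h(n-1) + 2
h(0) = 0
First-order linear non-homogeneous.
Homogeneous solution: h_h(n) = A·(-3)^n.
Try constant particular solution h_p = K: K = -3K + 2 ⇒ K = \frac{1}{2}.
General: h(n) = A·(-3)^n + \frac{1}{2}.
Apply h(0) = 0: A + \frac{1}{2} = 0 ⇒ A = - \frac{1}{2}.
So h(n) = \frac{1}{2} - \frac{\left(-3\right)^{n}}{2}.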